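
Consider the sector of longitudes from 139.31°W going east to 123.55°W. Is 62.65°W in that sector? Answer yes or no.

Band width going east from -139.31° to -123.55°: ((-123.55 − -139.31) mod 360) = 15.76°.
Offset of -62.65° east of the west edge: ((-62.65 − -139.31) mod 360) = 76.66°.
76.66° > 15.76° ⇒ outside.

No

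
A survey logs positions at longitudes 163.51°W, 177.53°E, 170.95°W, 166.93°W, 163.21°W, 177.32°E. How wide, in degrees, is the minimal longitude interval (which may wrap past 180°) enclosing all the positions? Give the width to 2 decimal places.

19.47°

Sort the longitudes: -170.95°, -166.93°, -163.51°, -163.21°, +177.32°, +177.53°.
Eastward gaps between consecutive values (wrapping around): 4.02°, 3.42°, 0.30°, 340.53°, 0.21°, 11.52°.
Largest gap = 340.53° ⇒ minimal covering band is its complement: 360° − 340.53° = 19.47°.
Band runs from +177.32° eastward to -163.21°, crossing the antimeridian.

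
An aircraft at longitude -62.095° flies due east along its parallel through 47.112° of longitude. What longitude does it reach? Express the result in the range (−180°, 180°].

Start at -62.095°; shift +47.112° → -14.983°.
-14.983° already lies in (−180°, 180°].

-14.983°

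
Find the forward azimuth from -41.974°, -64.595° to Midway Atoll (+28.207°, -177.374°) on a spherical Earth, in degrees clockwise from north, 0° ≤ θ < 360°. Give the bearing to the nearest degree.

Δλ = -177.374 − -64.595 = -112.779°.
θ = atan2( sin Δλ · cos φ₂ , cos φ₁ · sin φ₂ − sin φ₁ · cos φ₂ · cos Δλ )
  = atan2(-0.81251, 0.12321) = -81.378° → normalised to [0°, 360°): 278.622°.

279°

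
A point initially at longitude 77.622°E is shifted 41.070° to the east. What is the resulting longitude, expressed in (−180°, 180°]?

118.692°E

Start at +77.622°; shift +41.070° → +118.692°.
+118.692° already lies in (−180°, 180°].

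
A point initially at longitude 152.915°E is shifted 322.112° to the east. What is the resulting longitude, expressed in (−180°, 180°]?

115.027°E

Start at +152.915°; shift +322.112° → +475.027°.
+475.027° lies outside (−180°, 180°]; subtract 360° → +115.027°.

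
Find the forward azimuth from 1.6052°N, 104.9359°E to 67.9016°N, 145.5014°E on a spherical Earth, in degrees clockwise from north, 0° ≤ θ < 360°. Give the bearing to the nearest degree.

Δλ = 145.5014 − 104.9359 = 40.5655°.
θ = atan2( sin Δλ · cos φ₂ , cos φ₁ · sin φ₂ − sin φ₁ · cos φ₂ · cos Δλ )
  = atan2(0.24465, 0.91817) = 14.920° → normalised to [0°, 360°): 14.920°.

15°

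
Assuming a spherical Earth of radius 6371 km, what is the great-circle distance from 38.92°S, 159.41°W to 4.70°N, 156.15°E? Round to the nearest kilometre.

6656 km

Δλ = 156.15 − -159.41 = 315.56°; wrapped into (−180°, 180°]: -44.44°.
Δφ = 4.70 − -38.92 = 43.62°.
a = sin²(Δφ/2) + cos φ₁ · cos φ₂ · sin²(Δλ/2) = 0.248924.
c = 2·atan2(√a, √(1−a)) = 1.04471 rad → d = 6371·c ≈ 6655.85 km.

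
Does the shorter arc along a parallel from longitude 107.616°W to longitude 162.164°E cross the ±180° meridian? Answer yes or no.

Yes

Naïve |162.164 − -107.616| = 269.78° > 180°, so the shorter arc goes the other way round — across 180°.
Signed shortest Δλ = ((162.164 − -107.616 + 180) mod 360) − 180 = -90.22°.
Going west by 90.22° from -107.616° passes through 180° before reaching +162.164°.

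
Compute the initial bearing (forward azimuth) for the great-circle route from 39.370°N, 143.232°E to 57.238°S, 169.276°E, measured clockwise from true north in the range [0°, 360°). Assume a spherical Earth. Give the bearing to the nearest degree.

166°

Δλ = 169.276 − 143.232 = 26.044°.
θ = atan2( sin Δλ · cos φ₂ , cos φ₁ · sin φ₂ − sin φ₁ · cos φ₂ · cos Δλ )
  = atan2(0.23760, -0.95850) = 166.078° → normalised to [0°, 360°): 166.078°.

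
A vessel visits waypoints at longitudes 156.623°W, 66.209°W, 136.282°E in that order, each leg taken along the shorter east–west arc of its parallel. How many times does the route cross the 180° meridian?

Leg 1: -156.623° → -66.209°, shortest Δλ = 90.414° (east) — does not cross 180°.
Leg 2: -66.209° → +136.282°, shortest Δλ = -157.509° (west) — crosses 180°.
Total crossings: 1.

1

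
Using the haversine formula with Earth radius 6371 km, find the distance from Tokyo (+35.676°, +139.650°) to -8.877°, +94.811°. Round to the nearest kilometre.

6824 km

Δλ = 94.811 − 139.650 = -44.839°.
Δφ = -8.877 − 35.676 = -44.553°.
a = sin²(Δφ/2) + cos φ₁ · cos φ₂ · sin²(Δλ/2) = 0.260441.
c = 2·atan2(√a, √(1−a)) = 1.07115 rad → d = 6371·c ≈ 6824.27 km.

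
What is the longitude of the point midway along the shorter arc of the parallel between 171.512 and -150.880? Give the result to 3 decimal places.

Signed shortest Δλ from +171.512° to -150.880° is +37.608°.
Midpoint longitude = +171.512° + (+37.608°)/2 = +171.512° + 18.804° = +190.316°.
Normalise into (−180°, 180°]: -169.684°.
(The naïve average (+171.512 + -150.880)/2 = 10.316° is on the wrong side of the globe.)

-169.684°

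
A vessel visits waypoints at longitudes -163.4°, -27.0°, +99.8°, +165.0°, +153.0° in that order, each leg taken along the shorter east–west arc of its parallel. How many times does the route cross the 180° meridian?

0

Leg 1: -163.4° → -27.0°, shortest Δλ = 136.4° (east) — does not cross 180°.
Leg 2: -27.0° → +99.8°, shortest Δλ = 126.8° (east) — does not cross 180°.
Leg 3: +99.8° → +165.0°, shortest Δλ = 65.2° (east) — does not cross 180°.
Leg 4: +165.0° → +153.0°, shortest Δλ = -12.0° (west) — does not cross 180°.
Total crossings: 0.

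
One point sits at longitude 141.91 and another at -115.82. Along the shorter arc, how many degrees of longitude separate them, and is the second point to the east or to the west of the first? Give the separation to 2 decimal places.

102.27° east

Raw difference: -115.82 − 141.91 = -257.73°.
Normalise into (−180°, 180°]: -257.73° + 360° = 102.27°.
Positive ⇒ the second point lies to the east; separation 102.27°.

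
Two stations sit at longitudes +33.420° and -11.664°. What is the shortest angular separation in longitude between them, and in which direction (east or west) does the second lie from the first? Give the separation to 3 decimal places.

45.084° west

Raw difference: -11.664 − 33.420 = -45.084°.
Normalise into (−180°, 180°]: -45.084° stays -45.084°.
Negative ⇒ the second point lies to the west; separation 45.084°.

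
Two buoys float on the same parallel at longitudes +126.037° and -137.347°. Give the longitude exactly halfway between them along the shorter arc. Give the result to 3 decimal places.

Signed shortest Δλ from +126.037° to -137.347° is +96.616°.
Midpoint longitude = +126.037° + (+96.616°)/2 = +126.037° + 48.308° = +174.345°.
(The naïve average (+126.037 + -137.347)/2 = -5.655° is on the wrong side of the globe.)

+174.345°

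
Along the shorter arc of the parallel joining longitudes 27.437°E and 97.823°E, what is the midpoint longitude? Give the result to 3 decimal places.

Signed shortest Δλ from +27.437° to +97.823° is +70.386°.
Midpoint longitude = +27.437° + (+70.386°)/2 = +27.437° + 35.193° = +62.630°.

62.630°E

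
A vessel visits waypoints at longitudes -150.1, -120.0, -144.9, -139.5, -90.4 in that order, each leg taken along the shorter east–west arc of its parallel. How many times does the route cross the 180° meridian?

0

Leg 1: -150.1° → -120.0°, shortest Δλ = 30.1° (east) — does not cross 180°.
Leg 2: -120.0° → -144.9°, shortest Δλ = -24.9° (west) — does not cross 180°.
Leg 3: -144.9° → -139.5°, shortest Δλ = 5.4° (east) — does not cross 180°.
Leg 4: -139.5° → -90.4°, shortest Δλ = 49.1° (east) — does not cross 180°.
Total crossings: 0.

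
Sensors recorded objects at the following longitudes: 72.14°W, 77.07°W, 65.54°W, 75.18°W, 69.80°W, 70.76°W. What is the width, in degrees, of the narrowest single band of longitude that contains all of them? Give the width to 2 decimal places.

Sort the longitudes: -77.07°, -75.18°, -72.14°, -70.76°, -69.80°, -65.54°.
Eastward gaps between consecutive values (wrapping around): 1.89°, 3.04°, 1.38°, 0.96°, 4.26°, 348.47°.
Largest gap = 348.47° ⇒ minimal covering band is its complement: 360° − 348.47° = 11.53°.
Band runs from -77.07° eastward to -65.54°.

11.53°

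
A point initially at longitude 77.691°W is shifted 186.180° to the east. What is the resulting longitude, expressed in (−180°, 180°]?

108.489°E

Start at -77.691°; shift +186.180° → +108.489°.
+108.489° already lies in (−180°, 180°].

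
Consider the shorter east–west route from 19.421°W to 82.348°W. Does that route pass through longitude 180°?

Signed shortest Δλ = ((-82.348 − -19.421 + 180) mod 360) − 180 = -62.927°.
Going west by 62.927° from -19.421° reaches -82.348° without touching 180°.

No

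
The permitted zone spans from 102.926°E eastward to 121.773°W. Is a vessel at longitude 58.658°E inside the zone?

No

Band width going east from +102.926° to -121.773°: ((-121.773 − 102.926) mod 360) = 135.301°.
Offset of +58.658° east of the west edge: ((58.658 − 102.926) mod 360) = 315.732°.
315.732° > 135.301° ⇒ outside.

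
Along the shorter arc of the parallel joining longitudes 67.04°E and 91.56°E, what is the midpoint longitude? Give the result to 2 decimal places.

Signed shortest Δλ from +67.04° to +91.56° is +24.52°.
Midpoint longitude = +67.04° + (+24.52°)/2 = +67.04° + 12.26° = +79.30°.

79.30°E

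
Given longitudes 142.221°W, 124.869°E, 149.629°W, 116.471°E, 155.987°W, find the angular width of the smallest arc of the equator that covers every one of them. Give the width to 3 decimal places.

Sort the longitudes: -155.987°, -149.629°, -142.221°, +116.471°, +124.869°.
Eastward gaps between consecutive values (wrapping around): 6.358°, 7.408°, 258.692°, 8.398°, 79.144°.
Largest gap = 258.692° ⇒ minimal covering band is its complement: 360° − 258.692° = 101.308°.
Band runs from +116.471° eastward to -142.221°, crossing the antimeridian.

101.308°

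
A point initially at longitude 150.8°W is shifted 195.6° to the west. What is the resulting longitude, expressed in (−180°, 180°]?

13.6°E

Start at -150.8°; shift −195.6° → -346.4°.
-346.4° lies outside (−180°, 180°]; add 360° → +13.6°.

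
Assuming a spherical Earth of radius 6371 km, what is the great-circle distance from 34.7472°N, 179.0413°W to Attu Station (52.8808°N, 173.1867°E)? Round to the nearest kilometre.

Δλ = 173.1867 − -179.0413 = 352.2280°; wrapped into (−180°, 180°]: -7.7720°.
Δφ = 52.8808 − 34.7472 = 18.1336°.
a = sin²(Δφ/2) + cos φ₁ · cos φ₂ · sin²(Δλ/2) = 0.027111.
c = 2·atan2(√a, √(1−a)) = 0.33081 rad → d = 6371·c ≈ 2107.61 km.

2108 km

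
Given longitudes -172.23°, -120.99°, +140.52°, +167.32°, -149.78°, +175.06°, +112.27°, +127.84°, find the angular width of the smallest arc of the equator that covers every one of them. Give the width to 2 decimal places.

126.74°

Sort the longitudes: -172.23°, -149.78°, -120.99°, +112.27°, +127.84°, +140.52°, +167.32°, +175.06°.
Eastward gaps between consecutive values (wrapping around): 22.45°, 28.79°, 233.26°, 15.57°, 12.68°, 26.80°, 7.74°, 12.71°.
Largest gap = 233.26° ⇒ minimal covering band is its complement: 360° − 233.26° = 126.74°.
Band runs from +112.27° eastward to -120.99°, crossing the antimeridian.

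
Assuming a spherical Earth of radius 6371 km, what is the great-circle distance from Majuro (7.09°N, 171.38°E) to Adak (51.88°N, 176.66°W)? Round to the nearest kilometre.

Δλ = -176.66 − 171.38 = -348.04°; wrapped into (−180°, 180°]: 11.96°.
Δφ = 51.88 − 7.09 = 44.79°.
a = sin²(Δφ/2) + cos φ₁ · cos φ₂ · sin²(Δλ/2) = 0.151802.
c = 2·atan2(√a, √(1−a)) = 0.80043 rad → d = 6371·c ≈ 5099.56 km.

5100 km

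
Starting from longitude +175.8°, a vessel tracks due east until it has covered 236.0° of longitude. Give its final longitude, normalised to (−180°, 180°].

Start at +175.8°; shift +236.0° → +411.8°.
+411.8° lies outside (−180°, 180°]; subtract 360° → +51.8°.

+51.8°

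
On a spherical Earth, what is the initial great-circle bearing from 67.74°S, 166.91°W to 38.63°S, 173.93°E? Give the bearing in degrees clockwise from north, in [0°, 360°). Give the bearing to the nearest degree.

Δλ = 173.93 − -166.91 = 340.84°; wrapped into (−180°, 180°]: -19.16°.
θ = atan2( sin Δλ · cos φ₂ , cos φ₁ · sin φ₂ − sin φ₁ · cos φ₂ · cos Δλ )
  = atan2(-0.25639, 0.44644) = -29.869° → normalised to [0°, 360°): 330.131°.

330°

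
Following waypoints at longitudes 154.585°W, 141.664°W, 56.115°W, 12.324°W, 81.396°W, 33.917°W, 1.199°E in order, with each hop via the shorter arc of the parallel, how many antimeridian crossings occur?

Leg 1: -154.585° → -141.664°, shortest Δλ = 12.921° (east) — does not cross 180°.
Leg 2: -141.664° → -56.115°, shortest Δλ = 85.549° (east) — does not cross 180°.
Leg 3: -56.115° → -12.324°, shortest Δλ = 43.791° (east) — does not cross 180°.
Leg 4: -12.324° → -81.396°, shortest Δλ = -69.072° (west) — does not cross 180°.
Leg 5: -81.396° → -33.917°, shortest Δλ = 47.479° (east) — does not cross 180°.
Leg 6: -33.917° → +1.199°, shortest Δλ = 35.116° (east) — does not cross 180°.
Total crossings: 0.

0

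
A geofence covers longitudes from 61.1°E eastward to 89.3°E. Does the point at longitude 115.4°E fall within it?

No

Band width going east from +61.1° to +89.3°: ((89.3 − 61.1) mod 360) = 28.2°.
Offset of +115.4° east of the west edge: ((115.4 − 61.1) mod 360) = 54.3°.
54.3° > 28.2° ⇒ outside.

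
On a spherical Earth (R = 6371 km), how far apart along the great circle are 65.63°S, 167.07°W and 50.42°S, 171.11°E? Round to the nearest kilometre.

2101 km

Δλ = 171.11 − -167.07 = 338.18°; wrapped into (−180°, 180°]: -21.82°.
Δφ = -50.42 − -65.63 = 15.21°.
a = sin²(Δφ/2) + cos φ₁ · cos φ₂ · sin²(Δλ/2) = 0.026933.
c = 2·atan2(√a, √(1−a)) = 0.32971 rad → d = 6371·c ≈ 2100.61 km.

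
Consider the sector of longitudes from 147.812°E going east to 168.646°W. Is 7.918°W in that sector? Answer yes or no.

No

Band width going east from +147.812° to -168.646°: ((-168.646 − 147.812) mod 360) = 43.542°.
Offset of -7.918° east of the west edge: ((-7.918 − 147.812) mod 360) = 204.270°.
204.270° > 43.542° ⇒ outside.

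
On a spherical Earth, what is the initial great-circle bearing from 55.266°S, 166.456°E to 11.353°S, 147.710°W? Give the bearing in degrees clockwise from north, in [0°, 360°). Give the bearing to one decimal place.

Δλ = -147.710 − 166.456 = -314.166°; wrapped into (−180°, 180°]: 45.834°.
θ = atan2( sin Δλ · cos φ₂ , cos φ₁ · sin φ₂ − sin φ₁ · cos φ₂ · cos Δλ )
  = atan2(0.70329, 0.44922) = 57.432° → normalised to [0°, 360°): 57.432°.

57.4°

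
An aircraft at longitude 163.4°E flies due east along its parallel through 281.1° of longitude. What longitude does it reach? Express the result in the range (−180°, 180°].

84.5°E

Start at +163.4°; shift +281.1° → +444.5°.
+444.5° lies outside (−180°, 180°]; subtract 360° → +84.5°.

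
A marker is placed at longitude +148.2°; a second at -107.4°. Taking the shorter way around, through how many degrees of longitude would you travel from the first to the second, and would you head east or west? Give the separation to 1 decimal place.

104.4° east

Raw difference: -107.4 − 148.2 = -255.6°.
Normalise into (−180°, 180°]: -255.6° + 360° = 104.4°.
Positive ⇒ the second point lies to the east; separation 104.4°.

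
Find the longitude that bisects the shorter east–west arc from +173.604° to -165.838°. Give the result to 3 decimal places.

-176.117°

Signed shortest Δλ from +173.604° to -165.838° is +20.558°.
Midpoint longitude = +173.604° + (+20.558°)/2 = +173.604° + 10.279° = +183.883°.
Normalise into (−180°, 180°]: -176.117°.
(The naïve average (+173.604 + -165.838)/2 = 3.883° is on the wrong side of the globe.)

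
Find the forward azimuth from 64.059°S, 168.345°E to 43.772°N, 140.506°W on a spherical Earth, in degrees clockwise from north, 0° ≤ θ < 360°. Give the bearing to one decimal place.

38.4°

Δλ = -140.506 − 168.345 = -308.851°; wrapped into (−180°, 180°]: 51.149°.
θ = atan2( sin Δλ · cos φ₂ , cos φ₁ · sin φ₂ − sin φ₁ · cos φ₂ · cos Δλ )
  = atan2(0.56236, 0.70995) = 38.383° → normalised to [0°, 360°): 38.383°.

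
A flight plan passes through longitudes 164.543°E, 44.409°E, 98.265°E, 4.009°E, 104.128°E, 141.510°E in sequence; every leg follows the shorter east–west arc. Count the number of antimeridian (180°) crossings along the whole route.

Leg 1: +164.543° → +44.409°, shortest Δλ = -120.134° (west) — does not cross 180°.
Leg 2: +44.409° → +98.265°, shortest Δλ = 53.856° (east) — does not cross 180°.
Leg 3: +98.265° → +4.009°, shortest Δλ = -94.256° (west) — does not cross 180°.
Leg 4: +4.009° → +104.128°, shortest Δλ = 100.119° (east) — does not cross 180°.
Leg 5: +104.128° → +141.510°, shortest Δλ = 37.382° (east) — does not cross 180°.
Total crossings: 0.

0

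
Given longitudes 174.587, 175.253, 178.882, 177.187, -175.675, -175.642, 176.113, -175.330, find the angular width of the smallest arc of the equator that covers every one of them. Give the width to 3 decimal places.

Sort the longitudes: -175.675°, -175.642°, -175.330°, +174.587°, +175.253°, +176.113°, +177.187°, +178.882°.
Eastward gaps between consecutive values (wrapping around): 0.033°, 0.312°, 349.917°, 0.666°, 0.860°, 1.074°, 1.695°, 5.443°.
Largest gap = 349.917° ⇒ minimal covering band is its complement: 360° − 349.917° = 10.083°.
Band runs from +174.587° eastward to -175.330°, crossing the antimeridian.

10.083°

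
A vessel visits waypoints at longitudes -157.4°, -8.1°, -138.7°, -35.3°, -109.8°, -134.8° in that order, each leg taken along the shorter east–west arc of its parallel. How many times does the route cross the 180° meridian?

Leg 1: -157.4° → -8.1°, shortest Δλ = 149.3° (east) — does not cross 180°.
Leg 2: -8.1° → -138.7°, shortest Δλ = -130.6° (west) — does not cross 180°.
Leg 3: -138.7° → -35.3°, shortest Δλ = 103.4° (east) — does not cross 180°.
Leg 4: -35.3° → -109.8°, shortest Δλ = -74.5° (west) — does not cross 180°.
Leg 5: -109.8° → -134.8°, shortest Δλ = -25.0° (west) — does not cross 180°.
Total crossings: 0.

0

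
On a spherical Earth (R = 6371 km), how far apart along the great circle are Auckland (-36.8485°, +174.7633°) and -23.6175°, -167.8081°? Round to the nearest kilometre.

Δλ = -167.8081 − 174.7633 = -342.5714°; wrapped into (−180°, 180°]: 17.4286°.
Δφ = -23.6175 − -36.8485 = 13.2310°.
a = sin²(Δφ/2) + cos φ₁ · cos φ₂ · sin²(Δλ/2) = 0.030103.
c = 2·atan2(√a, √(1−a)) = 0.34877 rad → d = 6371·c ≈ 2221.99 km.

2222 km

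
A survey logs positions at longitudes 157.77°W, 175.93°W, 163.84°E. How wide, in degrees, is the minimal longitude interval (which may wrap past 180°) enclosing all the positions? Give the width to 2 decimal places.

Sort the longitudes: -175.93°, -157.77°, +163.84°.
Eastward gaps between consecutive values (wrapping around): 18.16°, 321.61°, 20.23°.
Largest gap = 321.61° ⇒ minimal covering band is its complement: 360° − 321.61° = 38.39°.
Band runs from +163.84° eastward to -157.77°, crossing the antimeridian.

38.39°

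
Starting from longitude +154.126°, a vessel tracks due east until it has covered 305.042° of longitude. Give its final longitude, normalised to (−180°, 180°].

+99.168°

Start at +154.126°; shift +305.042° → +459.168°.
+459.168° lies outside (−180°, 180°]; subtract 360° → +99.168°.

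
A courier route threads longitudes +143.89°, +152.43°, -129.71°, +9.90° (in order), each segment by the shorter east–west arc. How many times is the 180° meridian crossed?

Leg 1: +143.89° → +152.43°, shortest Δλ = 8.54° (east) — does not cross 180°.
Leg 2: +152.43° → -129.71°, shortest Δλ = 77.86° (east) — crosses 180°.
Leg 3: -129.71° → +9.90°, shortest Δλ = 139.61° (east) — does not cross 180°.
Total crossings: 1.

1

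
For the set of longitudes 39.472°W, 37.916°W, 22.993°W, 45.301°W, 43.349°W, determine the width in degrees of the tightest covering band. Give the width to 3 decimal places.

22.308°

Sort the longitudes: -45.301°, -43.349°, -39.472°, -37.916°, -22.993°.
Eastward gaps between consecutive values (wrapping around): 1.952°, 3.877°, 1.556°, 14.923°, 337.692°.
Largest gap = 337.692° ⇒ minimal covering band is its complement: 360° − 337.692° = 22.308°.
Band runs from -45.301° eastward to -22.993°.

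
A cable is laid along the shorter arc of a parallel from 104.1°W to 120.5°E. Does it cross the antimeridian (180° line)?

Yes

Naïve |120.5 − -104.1| = 224.6° > 180°, so the shorter arc goes the other way round — across 180°.
Signed shortest Δλ = ((120.5 − -104.1 + 180) mod 360) − 180 = -135.4°.
Going west by 135.4° from -104.1° passes through 180° before reaching +120.5°.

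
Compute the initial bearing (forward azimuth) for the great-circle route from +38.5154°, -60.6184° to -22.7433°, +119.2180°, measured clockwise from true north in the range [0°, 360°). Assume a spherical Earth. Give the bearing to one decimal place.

0.6°

Δλ = 119.2180 − -60.6184 = 179.8364°.
θ = atan2( sin Δλ · cos φ₂ , cos φ₁ · sin φ₂ − sin φ₁ · cos φ₂ · cos Δλ )
  = atan2(0.00263, 0.27181) = 0.555° → normalised to [0°, 360°): 0.555°.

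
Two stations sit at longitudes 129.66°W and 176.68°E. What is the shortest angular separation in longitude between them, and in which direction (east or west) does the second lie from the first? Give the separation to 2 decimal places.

Raw difference: 176.68 − -129.66 = 306.34°.
Normalise into (−180°, 180°]: 306.34° − 360° = -53.66°.
Negative ⇒ the second point lies to the west; separation 53.66°.

53.66° west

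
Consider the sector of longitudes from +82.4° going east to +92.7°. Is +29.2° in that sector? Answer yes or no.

No

Band width going east from +82.4° to +92.7°: ((92.7 − 82.4) mod 360) = 10.3°.
Offset of +29.2° east of the west edge: ((29.2 − 82.4) mod 360) = 306.8°.
306.8° > 10.3° ⇒ outside.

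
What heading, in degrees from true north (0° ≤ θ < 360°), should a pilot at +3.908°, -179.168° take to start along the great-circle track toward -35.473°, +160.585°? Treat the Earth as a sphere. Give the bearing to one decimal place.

Δλ = 160.585 − -179.168 = 339.753°; wrapped into (−180°, 180°]: -20.247°.
θ = atan2( sin Δλ · cos φ₂ , cos φ₁ · sin φ₂ − sin φ₁ · cos φ₂ · cos Δλ )
  = atan2(-0.28183, -0.63104) = -155.934° → normalised to [0°, 360°): 204.066°.

204.1°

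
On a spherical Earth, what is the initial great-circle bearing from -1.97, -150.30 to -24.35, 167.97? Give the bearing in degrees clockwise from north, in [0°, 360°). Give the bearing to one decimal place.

237.3°

Δλ = 167.97 − -150.30 = 318.27°; wrapped into (−180°, 180°]: -41.73°.
θ = atan2( sin Δλ · cos φ₂ , cos φ₁ · sin φ₂ − sin φ₁ · cos φ₂ · cos Δλ )
  = atan2(-0.60641, -0.38869) = -122.659° → normalised to [0°, 360°): 237.341°.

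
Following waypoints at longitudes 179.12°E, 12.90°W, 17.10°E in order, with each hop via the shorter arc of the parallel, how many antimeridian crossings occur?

Leg 1: +179.12° → -12.90°, shortest Δλ = 167.98° (east) — crosses 180°.
Leg 2: -12.90° → +17.10°, shortest Δλ = 30.0° (east) — does not cross 180°.
Total crossings: 1.

1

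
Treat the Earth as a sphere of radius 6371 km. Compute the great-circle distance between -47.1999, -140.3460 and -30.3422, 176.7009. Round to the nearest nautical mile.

Δλ = 176.7009 − -140.3460 = 317.0469°; wrapped into (−180°, 180°]: -42.9531°.
Δφ = -30.3422 − -47.1999 = 16.8577°.
a = sin²(Δφ/2) + cos φ₁ · cos φ₂ · sin²(Δλ/2) = 0.100086.
c = 2·atan2(√a, √(1−a)) = 0.64379 rad → d = 6371·c ≈ 4101.58 km ≈ 2214.67 nmi.

2215 nmi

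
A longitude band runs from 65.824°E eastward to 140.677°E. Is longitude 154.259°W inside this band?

Band width going east from +65.824° to +140.677°: ((140.677 − 65.824) mod 360) = 74.853°.
Offset of -154.259° east of the west edge: ((-154.259 − 65.824) mod 360) = 139.917°.
139.917° > 74.853° ⇒ outside.

No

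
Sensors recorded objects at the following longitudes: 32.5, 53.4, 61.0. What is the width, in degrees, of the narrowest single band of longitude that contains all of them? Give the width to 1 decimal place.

Sort the longitudes: +32.5°, +53.4°, +61.0°.
Eastward gaps between consecutive values (wrapping around): 20.9°, 7.6°, 331.5°.
Largest gap = 331.5° ⇒ minimal covering band is its complement: 360° − 331.5° = 28.5°.
Band runs from +32.5° eastward to +61.0°.

28.5°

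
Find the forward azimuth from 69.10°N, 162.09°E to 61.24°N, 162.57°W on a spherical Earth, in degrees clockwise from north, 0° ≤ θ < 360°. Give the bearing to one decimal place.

101.0°

Δλ = -162.57 − 162.09 = -324.66°; wrapped into (−180°, 180°]: 35.34°.
θ = atan2( sin Δλ · cos φ₂ , cos φ₁ · sin φ₂ − sin φ₁ · cos φ₂ · cos Δλ )
  = atan2(0.27831, -0.05393) = 100.966° → normalised to [0°, 360°): 100.966°.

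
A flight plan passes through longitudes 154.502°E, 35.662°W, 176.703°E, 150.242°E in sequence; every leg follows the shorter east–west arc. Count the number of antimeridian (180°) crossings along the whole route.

Leg 1: +154.502° → -35.662°, shortest Δλ = 169.836° (east) — crosses 180°.
Leg 2: -35.662° → +176.703°, shortest Δλ = -147.635° (west) — crosses 180°.
Leg 3: +176.703° → +150.242°, shortest Δλ = -26.461° (west) — does not cross 180°.
Total crossings: 2.

2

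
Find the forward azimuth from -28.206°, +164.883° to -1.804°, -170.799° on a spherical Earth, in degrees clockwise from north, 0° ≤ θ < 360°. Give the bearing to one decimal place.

45.6°

Δλ = -170.799 − 164.883 = -335.682°; wrapped into (−180°, 180°]: 24.318°.
θ = atan2( sin Δλ · cos φ₂ , cos φ₁ · sin φ₂ − sin φ₁ · cos φ₂ · cos Δλ )
  = atan2(0.41160, 0.40275) = 45.622° → normalised to [0°, 360°): 45.622°.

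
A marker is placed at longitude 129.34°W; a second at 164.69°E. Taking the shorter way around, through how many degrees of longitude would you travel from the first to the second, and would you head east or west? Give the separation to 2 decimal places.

65.97° west

Raw difference: 164.69 − -129.34 = 294.03°.
Normalise into (−180°, 180°]: 294.03° − 360° = -65.97°.
Negative ⇒ the second point lies to the west; separation 65.97°.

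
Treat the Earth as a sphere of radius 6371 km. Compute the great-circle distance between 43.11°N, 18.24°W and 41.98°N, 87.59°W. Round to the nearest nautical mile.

Δλ = -87.59 − -18.24 = -69.35°.
Δφ = 41.98 − 43.11 = -1.13°.
a = sin²(Δφ/2) + cos φ₁ · cos φ₂ · sin²(Δλ/2) = 0.175753.
c = 2·atan2(√a, √(1−a)) = 0.86519 rad → d = 6371·c ≈ 5512.13 km ≈ 2976.31 nmi.

2976 nmi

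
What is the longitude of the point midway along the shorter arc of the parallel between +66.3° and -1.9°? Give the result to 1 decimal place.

Signed shortest Δλ from +66.3° to -1.9° is -68.2°.
Midpoint longitude = +66.3° + (-68.2°)/2 = +66.3° − 34.1° = +32.2°.

+32.2°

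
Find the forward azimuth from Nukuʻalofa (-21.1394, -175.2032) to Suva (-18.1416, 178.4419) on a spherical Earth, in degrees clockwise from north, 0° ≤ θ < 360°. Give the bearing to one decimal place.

Δλ = 178.4419 − -175.2032 = 353.6451°; wrapped into (−180°, 180°]: -6.3549°.
θ = atan2( sin Δλ · cos φ₂ , cos φ₁ · sin φ₂ − sin φ₁ · cos φ₂ · cos Δλ )
  = atan2(-0.10518, 0.05019) = -64.491° → normalised to [0°, 360°): 295.509°.

295.5°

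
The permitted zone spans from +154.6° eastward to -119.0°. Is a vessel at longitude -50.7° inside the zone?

No

Band width going east from +154.6° to -119.0°: ((-119.0 − 154.6) mod 360) = 86.4°.
Offset of -50.7° east of the west edge: ((-50.7 − 154.6) mod 360) = 154.7°.
154.7° > 86.4° ⇒ outside.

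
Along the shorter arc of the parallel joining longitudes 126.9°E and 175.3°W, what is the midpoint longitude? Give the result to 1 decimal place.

Signed shortest Δλ from +126.9° to -175.3° is +57.8°.
Midpoint longitude = +126.9° + (+57.8°)/2 = +126.9° + 28.9° = +155.8°.
(The naïve average (+126.9 + -175.3)/2 = -24.2° is on the wrong side of the globe.)

155.8°E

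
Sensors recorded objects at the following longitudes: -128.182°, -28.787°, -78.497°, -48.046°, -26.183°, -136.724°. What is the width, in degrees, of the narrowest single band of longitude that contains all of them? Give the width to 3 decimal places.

Sort the longitudes: -136.724°, -128.182°, -78.497°, -48.046°, -28.787°, -26.183°.
Eastward gaps between consecutive values (wrapping around): 8.542°, 49.685°, 30.451°, 19.259°, 2.604°, 249.459°.
Largest gap = 249.459° ⇒ minimal covering band is its complement: 360° − 249.459° = 110.541°.
Band runs from -136.724° eastward to -26.183°.

110.541°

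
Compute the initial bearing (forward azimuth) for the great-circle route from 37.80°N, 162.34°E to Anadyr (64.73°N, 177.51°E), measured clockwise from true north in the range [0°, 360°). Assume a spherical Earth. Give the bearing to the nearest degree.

Δλ = 177.51 − 162.34 = 15.17°.
θ = atan2( sin Δλ · cos φ₂ , cos φ₁ · sin φ₂ − sin φ₁ · cos φ₂ · cos Δλ )
  = atan2(0.11171, 0.46202) = 13.592° → normalised to [0°, 360°): 13.592°.

14°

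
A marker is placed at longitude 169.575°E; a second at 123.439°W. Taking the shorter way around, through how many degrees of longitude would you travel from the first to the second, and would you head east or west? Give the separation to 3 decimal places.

66.986° east

Raw difference: -123.439 − 169.575 = -293.014°.
Normalise into (−180°, 180°]: -293.014° + 360° = 66.986°.
Positive ⇒ the second point lies to the east; separation 66.986°.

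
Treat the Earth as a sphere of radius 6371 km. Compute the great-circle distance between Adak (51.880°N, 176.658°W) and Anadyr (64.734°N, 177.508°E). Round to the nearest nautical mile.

Δλ = 177.508 − -176.658 = 354.166°; wrapped into (−180°, 180°]: -5.834°.
Δφ = 64.734 − 51.880 = 12.854°.
a = sin²(Δφ/2) + cos φ₁ · cos φ₂ · sin²(Δλ/2) = 0.013212.
c = 2·atan2(√a, √(1−a)) = 0.23040 rad → d = 6371·c ≈ 1467.87 km ≈ 792.59 nmi.

793 nmi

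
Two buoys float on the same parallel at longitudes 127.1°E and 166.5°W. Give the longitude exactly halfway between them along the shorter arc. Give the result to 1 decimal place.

160.3°E

Signed shortest Δλ from +127.1° to -166.5° is +66.4°.
Midpoint longitude = +127.1° + (+66.4°)/2 = +127.1° + 33.2° = +160.3°.
(The naïve average (+127.1 + -166.5)/2 = -19.7° is on the wrong side of the globe.)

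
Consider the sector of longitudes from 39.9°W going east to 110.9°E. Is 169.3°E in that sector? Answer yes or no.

No

Band width going east from -39.9° to +110.9°: ((110.9 − -39.9) mod 360) = 150.8°.
Offset of +169.3° east of the west edge: ((169.3 − -39.9) mod 360) = 209.2°.
209.2° > 150.8° ⇒ outside.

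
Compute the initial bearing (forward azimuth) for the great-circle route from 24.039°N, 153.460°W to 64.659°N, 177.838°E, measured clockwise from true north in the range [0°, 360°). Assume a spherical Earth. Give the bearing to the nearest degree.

343°

Δλ = 177.838 − -153.460 = 331.298°; wrapped into (−180°, 180°]: -28.702°.
θ = atan2( sin Δλ · cos φ₂ , cos φ₁ · sin φ₂ − sin φ₁ · cos φ₂ · cos Δλ )
  = atan2(-0.20555, 0.67246) = -16.997° → normalised to [0°, 360°): 343.003°.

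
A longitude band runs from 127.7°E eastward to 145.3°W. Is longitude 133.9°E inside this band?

Yes

Band width going east from +127.7° to -145.3°: ((-145.3 − 127.7) mod 360) = 87.0°.
Offset of +133.9° east of the west edge: ((133.9 − 127.7) mod 360) = 6.2°.
6.2° ≤ 87.0° ⇒ inside.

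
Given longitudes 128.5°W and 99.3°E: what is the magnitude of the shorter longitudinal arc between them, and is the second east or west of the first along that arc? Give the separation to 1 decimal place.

Raw difference: 99.3 − -128.5 = 227.8°.
Normalise into (−180°, 180°]: 227.8° − 360° = -132.2°.
Negative ⇒ the second point lies to the west; separation 132.2°.

132.2° west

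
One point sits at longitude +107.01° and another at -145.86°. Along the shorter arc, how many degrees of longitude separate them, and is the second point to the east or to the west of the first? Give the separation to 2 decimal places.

107.13° east

Raw difference: -145.86 − 107.01 = -252.87°.
Normalise into (−180°, 180°]: -252.87° + 360° = 107.13°.
Positive ⇒ the second point lies to the east; separation 107.13°.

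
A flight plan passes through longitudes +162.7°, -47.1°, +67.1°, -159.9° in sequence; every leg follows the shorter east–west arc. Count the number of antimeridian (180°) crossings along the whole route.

Leg 1: +162.7° → -47.1°, shortest Δλ = 150.2° (east) — crosses 180°.
Leg 2: -47.1° → +67.1°, shortest Δλ = 114.2° (east) — does not cross 180°.
Leg 3: +67.1° → -159.9°, shortest Δλ = 133.0° (east) — crosses 180°.
Total crossings: 2.

2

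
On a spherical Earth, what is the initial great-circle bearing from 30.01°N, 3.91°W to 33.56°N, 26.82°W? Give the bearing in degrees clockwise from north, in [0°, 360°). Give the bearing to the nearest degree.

286°

Δλ = -26.82 − -3.91 = -22.91°.
θ = atan2( sin Δλ · cos φ₂ , cos φ₁ · sin φ₂ − sin φ₁ · cos φ₂ · cos Δλ )
  = atan2(-0.32439, 0.09480) = -73.710° → normalised to [0°, 360°): 286.290°.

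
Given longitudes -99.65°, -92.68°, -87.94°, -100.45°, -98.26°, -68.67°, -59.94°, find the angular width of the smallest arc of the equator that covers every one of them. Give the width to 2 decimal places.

Sort the longitudes: -100.45°, -99.65°, -98.26°, -92.68°, -87.94°, -68.67°, -59.94°.
Eastward gaps between consecutive values (wrapping around): 0.80°, 1.39°, 5.58°, 4.74°, 19.27°, 8.73°, 319.49°.
Largest gap = 319.49° ⇒ minimal covering band is its complement: 360° − 319.49° = 40.51°.
Band runs from -100.45° eastward to -59.94°.

40.51°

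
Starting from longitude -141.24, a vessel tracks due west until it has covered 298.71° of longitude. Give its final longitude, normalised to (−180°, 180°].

Start at -141.24°; shift −298.71° → -439.95°.
-439.95° lies outside (−180°, 180°]; add 360° → -79.95°.

-79.95°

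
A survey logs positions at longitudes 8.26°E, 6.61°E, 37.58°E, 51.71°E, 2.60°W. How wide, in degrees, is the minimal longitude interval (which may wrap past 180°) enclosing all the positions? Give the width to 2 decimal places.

Sort the longitudes: -2.60°, +6.61°, +8.26°, +37.58°, +51.71°.
Eastward gaps between consecutive values (wrapping around): 9.21°, 1.65°, 29.32°, 14.13°, 305.69°.
Largest gap = 305.69° ⇒ minimal covering band is its complement: 360° − 305.69° = 54.31°.
Band runs from -2.60° eastward to +51.71°.

54.31°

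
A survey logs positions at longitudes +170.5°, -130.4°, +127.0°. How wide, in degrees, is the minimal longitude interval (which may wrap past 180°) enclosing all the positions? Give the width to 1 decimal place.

102.6°

Sort the longitudes: -130.4°, +127.0°, +170.5°.
Eastward gaps between consecutive values (wrapping around): 257.4°, 43.5°, 59.1°.
Largest gap = 257.4° ⇒ minimal covering band is its complement: 360° − 257.4° = 102.6°.
Band runs from +127.0° eastward to -130.4°, crossing the antimeridian.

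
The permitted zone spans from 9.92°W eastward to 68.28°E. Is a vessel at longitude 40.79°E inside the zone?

Band width going east from -9.92° to +68.28°: ((68.28 − -9.92) mod 360) = 78.20°.
Offset of +40.79° east of the west edge: ((40.79 − -9.92) mod 360) = 50.71°.
50.71° ≤ 78.20° ⇒ inside.

Yes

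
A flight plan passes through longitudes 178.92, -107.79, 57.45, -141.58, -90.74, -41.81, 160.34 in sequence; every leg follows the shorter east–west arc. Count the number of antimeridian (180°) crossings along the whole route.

Leg 1: +178.92° → -107.79°, shortest Δλ = 73.29° (east) — crosses 180°.
Leg 2: -107.79° → +57.45°, shortest Δλ = 165.24° (east) — does not cross 180°.
Leg 3: +57.45° → -141.58°, shortest Δλ = 160.97° (east) — crosses 180°.
Leg 4: -141.58° → -90.74°, shortest Δλ = 50.84° (east) — does not cross 180°.
Leg 5: -90.74° → -41.81°, shortest Δλ = 48.93° (east) — does not cross 180°.
Leg 6: -41.81° → +160.34°, shortest Δλ = -157.85° (west) — crosses 180°.
Total crossings: 3.

3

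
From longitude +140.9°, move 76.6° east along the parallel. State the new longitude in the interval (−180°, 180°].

Start at +140.9°; shift +76.6° → +217.5°.
+217.5° lies outside (−180°, 180°]; subtract 360° → -142.5°.

-142.5°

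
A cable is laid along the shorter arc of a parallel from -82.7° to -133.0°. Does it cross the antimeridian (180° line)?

No

Signed shortest Δλ = ((-133.0 − -82.7 + 180) mod 360) − 180 = -50.3°.
Going west by 50.3° from -82.7° reaches -133.0° without touching 180°.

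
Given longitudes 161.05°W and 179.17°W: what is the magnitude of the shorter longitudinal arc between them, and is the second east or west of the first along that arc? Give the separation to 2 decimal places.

18.12° west

Raw difference: -179.17 − -161.05 = -18.12°.
Normalise into (−180°, 180°]: -18.12° stays -18.12°.
Negative ⇒ the second point lies to the west; separation 18.12°.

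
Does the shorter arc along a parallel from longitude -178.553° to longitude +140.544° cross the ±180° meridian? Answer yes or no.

Naïve |140.544 − -178.553| = 319.097° > 180°, so the shorter arc goes the other way round — across 180°.
Signed shortest Δλ = ((140.544 − -178.553 + 180) mod 360) − 180 = -40.903°.
Going west by 40.903° from -178.553° passes through 180° before reaching +140.544°.

Yes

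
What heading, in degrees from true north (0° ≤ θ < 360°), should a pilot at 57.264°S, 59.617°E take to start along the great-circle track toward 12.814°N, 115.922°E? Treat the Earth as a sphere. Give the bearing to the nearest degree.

Δλ = 115.922 − 59.617 = 56.305°.
θ = atan2( sin Δλ · cos φ₂ , cos φ₁ · sin φ₂ − sin φ₁ · cos φ₂ · cos Δλ )
  = atan2(0.81128, 0.57497) = 54.674° → normalised to [0°, 360°): 54.674°.

55°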